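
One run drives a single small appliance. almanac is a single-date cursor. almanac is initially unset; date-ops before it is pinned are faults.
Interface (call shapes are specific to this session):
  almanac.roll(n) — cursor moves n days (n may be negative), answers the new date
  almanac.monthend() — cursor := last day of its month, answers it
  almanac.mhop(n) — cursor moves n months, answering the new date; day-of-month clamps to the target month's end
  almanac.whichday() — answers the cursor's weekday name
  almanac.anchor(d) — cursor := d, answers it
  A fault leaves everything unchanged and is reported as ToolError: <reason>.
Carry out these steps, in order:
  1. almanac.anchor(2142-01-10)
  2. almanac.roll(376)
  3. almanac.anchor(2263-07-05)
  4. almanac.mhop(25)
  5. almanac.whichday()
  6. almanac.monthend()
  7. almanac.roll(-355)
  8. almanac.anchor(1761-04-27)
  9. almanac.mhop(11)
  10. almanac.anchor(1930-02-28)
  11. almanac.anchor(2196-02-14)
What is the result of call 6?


Answer: 2265-08-31

Derivation:
Do: almanac.anchor[d=2142-01-10]
See: 2142-01-10
Do: almanac.roll[n=376]
See: 2143-01-21
Do: almanac.anchor[d=2263-07-05]
See: 2263-07-05
Do: almanac.mhop[n=25]
See: 2265-08-05
Do: almanac.whichday[]
See: Saturday
Do: almanac.monthend[]
See: 2265-08-31
Do: almanac.roll[n=-355]
See: 2264-09-10
Do: almanac.anchor[d=1761-04-27]
See: 1761-04-27
Do: almanac.mhop[n=11]
See: 1762-03-27
Do: almanac.anchor[d=1930-02-28]
See: 1930-02-28
Do: almanac.anchor[d=2196-02-14]
See: 2196-02-14


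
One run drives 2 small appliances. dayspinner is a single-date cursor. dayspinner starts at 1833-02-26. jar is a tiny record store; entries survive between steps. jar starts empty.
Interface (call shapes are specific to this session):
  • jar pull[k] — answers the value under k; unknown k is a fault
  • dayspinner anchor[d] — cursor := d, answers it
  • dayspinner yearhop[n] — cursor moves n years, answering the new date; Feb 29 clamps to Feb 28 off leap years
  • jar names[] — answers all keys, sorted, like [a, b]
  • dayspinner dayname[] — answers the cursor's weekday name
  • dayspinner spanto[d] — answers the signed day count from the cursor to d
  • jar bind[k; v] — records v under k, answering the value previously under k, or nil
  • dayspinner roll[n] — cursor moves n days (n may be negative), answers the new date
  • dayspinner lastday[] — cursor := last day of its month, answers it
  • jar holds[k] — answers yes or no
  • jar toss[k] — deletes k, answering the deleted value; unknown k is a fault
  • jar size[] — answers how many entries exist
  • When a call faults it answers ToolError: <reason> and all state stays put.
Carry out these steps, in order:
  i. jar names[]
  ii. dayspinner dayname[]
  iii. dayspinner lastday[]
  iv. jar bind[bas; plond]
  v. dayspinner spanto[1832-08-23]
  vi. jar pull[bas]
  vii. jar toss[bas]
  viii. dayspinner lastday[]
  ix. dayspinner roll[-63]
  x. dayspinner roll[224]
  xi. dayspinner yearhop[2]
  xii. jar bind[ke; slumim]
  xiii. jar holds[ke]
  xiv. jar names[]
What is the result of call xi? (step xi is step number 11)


Answer: 1835-08-08

Derivation:
I try jar names(), yielding [].
Now I run dayspinner dayname(), and see Tuesday.
Now I run dayspinner lastday, and observe 1833-02-28.
Now I run jar bind passing k: bas, v: plond, which returns nil.
I invoke dayspinner spanto passing d: 1832-08-23: -189.
I call jar pull passing k: bas, and see plond.
I run jar toss passing k: bas, → plond.
I invoke dayspinner lastday, and see 1833-02-28.
I run dayspinner roll passing n: -63, → 1832-12-27.
I run dayspinner roll passing n: 224, — result: 1833-08-08.
I call dayspinner yearhop passing n: 2, and get 1835-08-08.
I invoke jar bind passing k: ke, v: slumim: nil.
Then jar holds passing k: ke, → yes.
Next I call jar names, and see [ke].


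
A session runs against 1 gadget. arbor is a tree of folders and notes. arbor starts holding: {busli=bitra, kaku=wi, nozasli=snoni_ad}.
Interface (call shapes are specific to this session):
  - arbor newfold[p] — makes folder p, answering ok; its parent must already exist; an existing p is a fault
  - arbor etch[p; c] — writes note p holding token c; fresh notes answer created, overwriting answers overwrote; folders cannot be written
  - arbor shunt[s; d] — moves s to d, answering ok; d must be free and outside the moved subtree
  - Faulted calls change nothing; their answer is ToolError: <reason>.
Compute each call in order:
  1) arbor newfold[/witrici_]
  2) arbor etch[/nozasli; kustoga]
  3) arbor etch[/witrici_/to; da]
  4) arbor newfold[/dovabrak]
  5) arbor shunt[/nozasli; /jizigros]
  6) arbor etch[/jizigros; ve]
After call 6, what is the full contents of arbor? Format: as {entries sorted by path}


;; arbor newfold(p→/witrici_) == ok
;; arbor etch(p→/nozasli, c→kustoga) == overwrote
;; arbor etch(p→/witrici_/to, c→da) == created
;; arbor newfold(p→/dovabrak) == ok
;; arbor shunt(s→/nozasli, d→/jizigros) == ok
;; arbor etch(p→/jizigros, c→ve) == overwrote

Answer: {busli=bitra, dovabrak/, jizigros=ve, kaku=wi, witrici_/, witrici_/to=da}


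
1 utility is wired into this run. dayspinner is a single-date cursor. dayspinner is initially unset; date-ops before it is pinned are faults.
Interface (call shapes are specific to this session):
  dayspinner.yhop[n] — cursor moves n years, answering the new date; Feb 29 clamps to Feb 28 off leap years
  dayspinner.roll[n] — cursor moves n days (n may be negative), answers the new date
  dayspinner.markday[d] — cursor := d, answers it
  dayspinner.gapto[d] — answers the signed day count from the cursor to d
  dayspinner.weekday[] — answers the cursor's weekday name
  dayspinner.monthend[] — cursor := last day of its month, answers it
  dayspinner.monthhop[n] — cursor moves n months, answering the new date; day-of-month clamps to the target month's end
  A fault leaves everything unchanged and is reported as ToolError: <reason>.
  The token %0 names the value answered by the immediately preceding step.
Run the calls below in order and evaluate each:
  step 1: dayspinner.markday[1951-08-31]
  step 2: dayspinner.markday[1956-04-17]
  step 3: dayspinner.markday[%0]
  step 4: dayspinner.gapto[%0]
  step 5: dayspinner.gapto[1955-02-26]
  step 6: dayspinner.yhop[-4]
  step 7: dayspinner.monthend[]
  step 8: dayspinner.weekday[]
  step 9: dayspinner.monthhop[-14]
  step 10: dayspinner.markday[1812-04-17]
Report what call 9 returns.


Answer: 1951-02-28

Derivation:
// 1. dayspinner.markday(d: 1951-08-31) => 1951-08-31
// 2. dayspinner.markday(d: 1956-04-17) => 1956-04-17
// 3. dayspinner.markday(d: %0) => 1956-04-17
// 4. dayspinner.gapto(d: %0) => 0
// 5. dayspinner.gapto(d: 1955-02-26) => -416
// 6. dayspinner.yhop(n: -4) => 1952-04-17
// 7. dayspinner.monthend() => 1952-04-30
// 8. dayspinner.weekday() => Wednesday
// 9. dayspinner.monthhop(n: -14) => 1951-02-28
// 10. dayspinner.markday(d: 1812-04-17) => 1812-04-17


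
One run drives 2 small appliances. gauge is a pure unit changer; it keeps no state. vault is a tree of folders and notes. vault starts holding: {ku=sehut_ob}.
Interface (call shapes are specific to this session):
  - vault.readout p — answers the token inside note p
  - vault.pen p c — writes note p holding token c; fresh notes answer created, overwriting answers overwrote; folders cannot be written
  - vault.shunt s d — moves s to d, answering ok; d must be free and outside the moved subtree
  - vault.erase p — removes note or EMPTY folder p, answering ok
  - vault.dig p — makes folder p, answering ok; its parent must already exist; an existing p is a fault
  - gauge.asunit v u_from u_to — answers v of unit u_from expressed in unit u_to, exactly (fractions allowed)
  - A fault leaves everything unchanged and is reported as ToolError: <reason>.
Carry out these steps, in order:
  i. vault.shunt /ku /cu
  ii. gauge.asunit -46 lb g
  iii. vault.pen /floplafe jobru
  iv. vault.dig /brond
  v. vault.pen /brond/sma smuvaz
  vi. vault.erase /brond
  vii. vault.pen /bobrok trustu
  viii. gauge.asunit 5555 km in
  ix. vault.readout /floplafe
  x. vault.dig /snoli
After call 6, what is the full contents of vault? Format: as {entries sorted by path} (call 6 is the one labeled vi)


% shunt(s: /ku, d: /cu) -> ok
% asunit(v: -46, u_from: lb, u_to: g) -> -1043262451/50000
% pen(p: /floplafe, c: jobru) -> created
% dig(p: /brond) -> ok
% pen(p: /brond/sma, c: smuvaz) -> created
% erase(p: /brond) -> ToolError: not empty
% pen(p: /bobrok, c: trustu) -> created
% asunit(v: 5555, u_from: km, u_to: in) -> 27775000000/127
% readout(p: /floplafe) -> jobru
% dig(p: /snoli) -> ok

Answer: {brond/, brond/sma=smuvaz, cu=sehut_ob, floplafe=jobru}


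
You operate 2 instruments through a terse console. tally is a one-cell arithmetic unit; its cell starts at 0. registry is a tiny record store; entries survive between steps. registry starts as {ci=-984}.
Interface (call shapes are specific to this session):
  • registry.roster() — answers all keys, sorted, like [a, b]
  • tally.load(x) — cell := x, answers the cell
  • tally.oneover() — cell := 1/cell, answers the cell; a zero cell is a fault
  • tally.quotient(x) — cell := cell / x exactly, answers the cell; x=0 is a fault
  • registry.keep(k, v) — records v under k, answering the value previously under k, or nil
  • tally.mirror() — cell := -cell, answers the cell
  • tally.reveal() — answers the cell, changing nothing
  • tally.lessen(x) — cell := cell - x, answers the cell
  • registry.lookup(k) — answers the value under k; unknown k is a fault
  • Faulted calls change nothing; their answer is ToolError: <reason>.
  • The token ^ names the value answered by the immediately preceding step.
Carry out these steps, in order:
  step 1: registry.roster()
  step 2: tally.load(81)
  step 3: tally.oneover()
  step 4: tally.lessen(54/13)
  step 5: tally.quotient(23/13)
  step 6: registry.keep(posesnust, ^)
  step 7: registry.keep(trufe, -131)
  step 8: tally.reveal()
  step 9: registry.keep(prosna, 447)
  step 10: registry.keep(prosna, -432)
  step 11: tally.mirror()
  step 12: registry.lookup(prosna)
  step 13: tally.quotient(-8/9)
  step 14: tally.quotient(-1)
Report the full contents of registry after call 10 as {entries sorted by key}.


Step: registry.roster[]
Result: [ci]
Step: tally.load[x='81']
Result: 81
Step: tally.oneover[]
Result: 1/81
Step: tally.lessen[x='54/13']
Result: -4361/1053
Step: tally.quotient[x='23/13']
Result: -4361/1863
Step: registry.keep[k='posesnust'; v='^']
Result: nil
Step: registry.keep[k='trufe'; v='-131']
Result: nil
Step: tally.reveal[]
Result: -4361/1863
Step: registry.keep[k='prosna'; v='447']
Result: nil
Step: registry.keep[k='prosna'; v='-432']
Result: 447
Step: tally.mirror[]
Result: 4361/1863
Step: registry.lookup[k='prosna']
Result: -432
Step: tally.quotient[x='-8/9']
Result: -4361/1656
Step: tally.quotient[x='-1']
Result: 4361/1656

Answer: {ci=-984, posesnust=-4361/1863, prosna=-432, trufe=-131}


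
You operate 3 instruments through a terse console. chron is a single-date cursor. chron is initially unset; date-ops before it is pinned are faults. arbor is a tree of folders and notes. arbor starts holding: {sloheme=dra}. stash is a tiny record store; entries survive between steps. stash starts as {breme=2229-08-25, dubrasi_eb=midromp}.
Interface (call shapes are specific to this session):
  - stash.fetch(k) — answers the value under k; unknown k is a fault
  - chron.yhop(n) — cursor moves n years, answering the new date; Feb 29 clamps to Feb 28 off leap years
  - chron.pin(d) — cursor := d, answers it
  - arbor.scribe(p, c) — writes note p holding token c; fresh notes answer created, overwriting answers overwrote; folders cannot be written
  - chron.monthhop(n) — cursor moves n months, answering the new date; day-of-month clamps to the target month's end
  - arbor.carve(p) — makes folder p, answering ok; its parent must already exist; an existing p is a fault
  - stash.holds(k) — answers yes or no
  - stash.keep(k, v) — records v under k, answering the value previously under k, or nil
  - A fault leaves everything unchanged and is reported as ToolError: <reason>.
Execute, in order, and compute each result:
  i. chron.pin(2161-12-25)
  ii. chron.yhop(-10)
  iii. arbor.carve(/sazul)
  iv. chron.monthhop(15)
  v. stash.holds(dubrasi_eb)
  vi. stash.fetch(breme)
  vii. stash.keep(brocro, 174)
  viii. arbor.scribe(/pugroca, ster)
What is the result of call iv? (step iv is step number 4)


Answer: 2153-03-25

Derivation:
→ pin(d: 2161-12-25)
← 2161-12-25
→ yhop(n: -10)
← 2151-12-25
→ carve(p: /sazul)
← ok
→ monthhop(n: 15)
← 2153-03-25
→ holds(k: dubrasi_eb)
← yes
→ fetch(k: breme)
← 2229-08-25
→ keep(k: brocro, v: 174)
← nil
→ scribe(p: /pugroca, c: ster)
← created


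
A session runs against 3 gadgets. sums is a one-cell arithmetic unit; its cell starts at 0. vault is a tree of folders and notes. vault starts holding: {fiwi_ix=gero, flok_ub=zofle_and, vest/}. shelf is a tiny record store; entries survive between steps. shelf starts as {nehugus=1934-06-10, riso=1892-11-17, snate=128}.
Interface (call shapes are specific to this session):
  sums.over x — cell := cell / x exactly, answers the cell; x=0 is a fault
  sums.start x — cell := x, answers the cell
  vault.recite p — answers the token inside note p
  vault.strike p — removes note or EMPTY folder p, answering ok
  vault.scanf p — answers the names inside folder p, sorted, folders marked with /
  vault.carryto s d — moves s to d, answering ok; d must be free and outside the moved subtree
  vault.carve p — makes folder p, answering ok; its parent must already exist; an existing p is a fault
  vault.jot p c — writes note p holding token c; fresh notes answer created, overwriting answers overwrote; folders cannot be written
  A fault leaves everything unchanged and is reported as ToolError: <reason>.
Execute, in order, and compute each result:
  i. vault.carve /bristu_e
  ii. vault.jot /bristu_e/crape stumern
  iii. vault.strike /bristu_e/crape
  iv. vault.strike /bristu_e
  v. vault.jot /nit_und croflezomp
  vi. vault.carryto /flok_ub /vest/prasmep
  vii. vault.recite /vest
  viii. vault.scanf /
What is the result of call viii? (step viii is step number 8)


Answer: [fiwi_ix, nit_und, vest/]

Derivation:
# vault.carve(/bristu_e) -> ok
# vault.jot(/bristu_e/crape, stumern) -> created
# vault.strike(/bristu_e/crape) -> ok
# vault.strike(/bristu_e) -> ok
# vault.jot(/nit_und, croflezomp) -> created
# vault.carryto(/flok_ub, /vest/prasmep) -> ok
# vault.recite(/vest) -> ToolError: is a directory
# vault.scanf(/) -> [fiwi_ix, nit_und, vest/]


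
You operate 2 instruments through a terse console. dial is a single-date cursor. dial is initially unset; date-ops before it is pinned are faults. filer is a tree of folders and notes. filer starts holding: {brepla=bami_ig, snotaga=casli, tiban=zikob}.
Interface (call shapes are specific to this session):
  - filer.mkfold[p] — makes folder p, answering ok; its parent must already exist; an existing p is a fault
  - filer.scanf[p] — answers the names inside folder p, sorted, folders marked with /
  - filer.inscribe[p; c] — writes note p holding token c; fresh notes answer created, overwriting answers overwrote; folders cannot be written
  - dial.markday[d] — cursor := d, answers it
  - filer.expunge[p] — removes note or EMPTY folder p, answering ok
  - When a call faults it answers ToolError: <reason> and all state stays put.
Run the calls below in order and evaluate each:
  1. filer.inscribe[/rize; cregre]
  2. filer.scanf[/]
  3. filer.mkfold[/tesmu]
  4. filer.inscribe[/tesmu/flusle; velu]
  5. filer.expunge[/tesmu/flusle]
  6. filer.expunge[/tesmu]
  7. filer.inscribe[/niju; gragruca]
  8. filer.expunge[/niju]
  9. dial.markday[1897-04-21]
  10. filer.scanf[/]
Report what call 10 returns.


>> filer.inscribe(p='/rize', c='cregre')
<< created
>> filer.scanf(p='/')
<< [brepla, rize, snotaga, tiban]
>> filer.mkfold(p='/tesmu')
<< ok
>> filer.inscribe(p='/tesmu/flusle', c='velu')
<< created
>> filer.expunge(p='/tesmu/flusle')
<< ok
>> filer.expunge(p='/tesmu')
<< ok
>> filer.inscribe(p='/niju', c='gragruca')
<< created
>> filer.expunge(p='/niju')
<< ok
>> dial.markday(d='1897-04-21')
<< 1897-04-21
>> filer.scanf(p='/')
<< [brepla, rize, snotaga, tiban]

Answer: [brepla, rize, snotaga, tiban]


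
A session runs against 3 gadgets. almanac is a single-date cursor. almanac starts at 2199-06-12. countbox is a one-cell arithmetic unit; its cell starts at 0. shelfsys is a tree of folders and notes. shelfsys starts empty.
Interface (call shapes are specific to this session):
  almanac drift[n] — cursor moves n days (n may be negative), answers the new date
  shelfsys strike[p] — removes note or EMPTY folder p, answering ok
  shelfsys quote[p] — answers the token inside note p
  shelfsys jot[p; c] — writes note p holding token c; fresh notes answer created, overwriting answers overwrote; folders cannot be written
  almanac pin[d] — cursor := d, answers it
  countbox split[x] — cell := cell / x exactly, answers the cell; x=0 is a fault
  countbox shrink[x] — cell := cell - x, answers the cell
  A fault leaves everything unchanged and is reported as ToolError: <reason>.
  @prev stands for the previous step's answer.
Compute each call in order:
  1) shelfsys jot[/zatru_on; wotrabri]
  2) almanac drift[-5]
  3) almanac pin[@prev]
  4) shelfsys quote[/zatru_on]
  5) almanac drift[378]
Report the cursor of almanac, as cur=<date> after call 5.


Answer: cur=2200-06-20

Derivation:
% shelfsys jot(p=/zatru_on, c=wotrabri) ~> created
% almanac drift(n=-5) ~> 2199-06-07
% almanac pin(d=@prev) ~> 2199-06-07
% shelfsys quote(p=/zatru_on) ~> wotrabri
% almanac drift(n=378) ~> 2200-06-20


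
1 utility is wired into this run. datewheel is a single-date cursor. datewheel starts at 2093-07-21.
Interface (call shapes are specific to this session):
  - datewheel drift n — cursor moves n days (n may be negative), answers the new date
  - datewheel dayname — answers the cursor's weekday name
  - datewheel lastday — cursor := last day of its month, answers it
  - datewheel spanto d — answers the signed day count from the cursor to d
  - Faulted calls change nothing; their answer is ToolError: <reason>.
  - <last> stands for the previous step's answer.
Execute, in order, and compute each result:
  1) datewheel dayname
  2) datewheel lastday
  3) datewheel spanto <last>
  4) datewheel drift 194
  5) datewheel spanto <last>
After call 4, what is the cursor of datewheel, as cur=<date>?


Answer: cur=2094-02-10

Derivation:
Next I call datewheel dayname, and get Tuesday.
Using datewheel lastday, which returns 2093-07-31.
Using datewheel spanto with d→<last>: 0.
Now I run datewheel drift with n→194, which returns 2094-02-10.
I call datewheel spanto with d→<last>, and observe 0.


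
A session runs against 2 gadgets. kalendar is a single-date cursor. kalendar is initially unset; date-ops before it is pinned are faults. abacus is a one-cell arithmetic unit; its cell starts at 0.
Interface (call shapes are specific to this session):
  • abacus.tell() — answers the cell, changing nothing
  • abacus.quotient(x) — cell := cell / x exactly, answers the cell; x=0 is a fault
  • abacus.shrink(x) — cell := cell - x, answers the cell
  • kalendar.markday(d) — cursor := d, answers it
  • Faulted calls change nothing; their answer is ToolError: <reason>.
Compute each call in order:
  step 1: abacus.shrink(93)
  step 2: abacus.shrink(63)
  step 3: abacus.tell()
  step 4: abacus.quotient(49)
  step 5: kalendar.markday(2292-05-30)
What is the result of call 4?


Answer: -156/49

Derivation:
[in] abacus.shrink x=93
= -93
[in] abacus.shrink x=63
= -156
[in] abacus.tell
= -156
[in] abacus.quotient x=49
= -156/49
[in] kalendar.markday d=2292-05-30
= 2292-05-30


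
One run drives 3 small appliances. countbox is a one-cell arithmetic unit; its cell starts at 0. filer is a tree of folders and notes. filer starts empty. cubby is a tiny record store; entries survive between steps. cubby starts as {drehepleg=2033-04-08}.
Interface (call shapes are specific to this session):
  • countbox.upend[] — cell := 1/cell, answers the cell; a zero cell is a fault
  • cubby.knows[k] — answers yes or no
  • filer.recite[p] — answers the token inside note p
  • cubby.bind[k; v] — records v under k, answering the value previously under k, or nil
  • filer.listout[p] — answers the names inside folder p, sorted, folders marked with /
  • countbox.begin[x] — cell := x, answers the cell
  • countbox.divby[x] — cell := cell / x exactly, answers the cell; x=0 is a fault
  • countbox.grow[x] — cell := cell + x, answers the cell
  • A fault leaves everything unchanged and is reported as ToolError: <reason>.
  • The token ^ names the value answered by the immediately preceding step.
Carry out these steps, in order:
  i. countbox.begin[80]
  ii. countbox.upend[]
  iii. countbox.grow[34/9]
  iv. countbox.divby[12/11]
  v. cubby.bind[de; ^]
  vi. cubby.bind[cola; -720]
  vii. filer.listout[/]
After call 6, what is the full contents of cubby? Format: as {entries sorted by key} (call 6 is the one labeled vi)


Do: countbox.begin[x: 80]
See: 80
Do: countbox.upend[]
See: 1/80
Do: countbox.grow[x: 34/9]
See: 2729/720
Do: countbox.divby[x: 12/11]
See: 30019/8640
Do: cubby.bind[k: de; v: ^]
See: nil
Do: cubby.bind[k: cola; v: -720]
See: nil
Do: filer.listout[p: /]
See: []

Answer: {cola=-720, de=30019/8640, drehepleg=2033-04-08}


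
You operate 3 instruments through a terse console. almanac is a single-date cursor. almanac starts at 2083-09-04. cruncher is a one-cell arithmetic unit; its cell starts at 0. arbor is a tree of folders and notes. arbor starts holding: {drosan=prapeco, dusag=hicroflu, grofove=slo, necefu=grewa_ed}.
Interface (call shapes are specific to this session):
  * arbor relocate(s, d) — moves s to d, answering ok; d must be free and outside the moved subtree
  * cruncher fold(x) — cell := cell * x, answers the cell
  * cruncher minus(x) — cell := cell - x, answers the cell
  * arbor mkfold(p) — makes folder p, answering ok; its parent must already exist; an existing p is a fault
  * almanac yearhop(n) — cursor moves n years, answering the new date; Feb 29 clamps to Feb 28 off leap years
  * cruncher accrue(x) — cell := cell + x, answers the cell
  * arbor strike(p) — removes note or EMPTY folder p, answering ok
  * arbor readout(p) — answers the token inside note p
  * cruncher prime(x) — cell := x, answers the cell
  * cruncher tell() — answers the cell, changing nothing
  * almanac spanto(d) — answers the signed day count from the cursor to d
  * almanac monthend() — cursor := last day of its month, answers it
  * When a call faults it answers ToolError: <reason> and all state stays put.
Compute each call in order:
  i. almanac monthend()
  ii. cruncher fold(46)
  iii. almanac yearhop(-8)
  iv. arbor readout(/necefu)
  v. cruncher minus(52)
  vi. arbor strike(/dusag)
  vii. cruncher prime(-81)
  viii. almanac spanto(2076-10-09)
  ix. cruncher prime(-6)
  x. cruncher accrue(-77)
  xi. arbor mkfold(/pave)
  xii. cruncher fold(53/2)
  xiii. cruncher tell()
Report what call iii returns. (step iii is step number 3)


==> almanac monthend()
<== 2083-09-30
==> cruncher fold(x='46')
<== 0
==> almanac yearhop(n='-8')
<== 2075-09-30
==> arbor readout(p='/necefu')
<== grewa_ed
==> cruncher minus(x='52')
<== -52
==> arbor strike(p='/dusag')
<== ok
==> cruncher prime(x='-81')
<== -81
==> almanac spanto(d='2076-10-09')
<== 375
==> cruncher prime(x='-6')
<== -6
==> cruncher accrue(x='-77')
<== -83
==> arbor mkfold(p='/pave')
<== ok
==> cruncher fold(x='53/2')
<== -4399/2
==> cruncher tell()
<== -4399/2

Answer: 2075-09-30


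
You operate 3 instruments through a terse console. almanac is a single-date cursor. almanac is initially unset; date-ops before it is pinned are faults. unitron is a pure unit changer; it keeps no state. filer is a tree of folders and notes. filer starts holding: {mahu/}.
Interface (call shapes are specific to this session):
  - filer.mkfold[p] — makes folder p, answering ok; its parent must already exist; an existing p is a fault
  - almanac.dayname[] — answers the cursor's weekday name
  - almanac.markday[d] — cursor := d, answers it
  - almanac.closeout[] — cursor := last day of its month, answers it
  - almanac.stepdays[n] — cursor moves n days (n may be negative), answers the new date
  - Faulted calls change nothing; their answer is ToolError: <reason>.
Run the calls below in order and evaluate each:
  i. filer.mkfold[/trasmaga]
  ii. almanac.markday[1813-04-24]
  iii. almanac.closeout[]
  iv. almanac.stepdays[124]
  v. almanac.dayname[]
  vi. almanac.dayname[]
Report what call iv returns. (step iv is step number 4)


! mkfold(p→/trasmaga) -> ok
! markday(d→1813-04-24) -> 1813-04-24
! closeout() -> 1813-04-30
! stepdays(n→124) -> 1813-09-01
! dayname() -> Wednesday
! dayname() -> Wednesday

Answer: 1813-09-01


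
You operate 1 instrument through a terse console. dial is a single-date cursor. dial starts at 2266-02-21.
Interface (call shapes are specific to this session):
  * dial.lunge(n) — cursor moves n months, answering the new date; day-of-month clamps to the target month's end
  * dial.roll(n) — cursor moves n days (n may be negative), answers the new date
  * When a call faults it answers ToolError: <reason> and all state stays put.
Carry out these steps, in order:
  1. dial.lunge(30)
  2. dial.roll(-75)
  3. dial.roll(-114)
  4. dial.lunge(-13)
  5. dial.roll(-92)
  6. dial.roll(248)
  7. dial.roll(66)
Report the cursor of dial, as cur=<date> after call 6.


% dial.lunge 30
[out] 2268-08-21
% dial.roll -75
[out] 2268-06-07
% dial.roll -114
[out] 2268-02-14
% dial.lunge -13
[out] 2267-01-14
% dial.roll -92
[out] 2266-10-14
% dial.roll 248
[out] 2267-06-19
% dial.roll 66
[out] 2267-08-24

Answer: cur=2267-06-19


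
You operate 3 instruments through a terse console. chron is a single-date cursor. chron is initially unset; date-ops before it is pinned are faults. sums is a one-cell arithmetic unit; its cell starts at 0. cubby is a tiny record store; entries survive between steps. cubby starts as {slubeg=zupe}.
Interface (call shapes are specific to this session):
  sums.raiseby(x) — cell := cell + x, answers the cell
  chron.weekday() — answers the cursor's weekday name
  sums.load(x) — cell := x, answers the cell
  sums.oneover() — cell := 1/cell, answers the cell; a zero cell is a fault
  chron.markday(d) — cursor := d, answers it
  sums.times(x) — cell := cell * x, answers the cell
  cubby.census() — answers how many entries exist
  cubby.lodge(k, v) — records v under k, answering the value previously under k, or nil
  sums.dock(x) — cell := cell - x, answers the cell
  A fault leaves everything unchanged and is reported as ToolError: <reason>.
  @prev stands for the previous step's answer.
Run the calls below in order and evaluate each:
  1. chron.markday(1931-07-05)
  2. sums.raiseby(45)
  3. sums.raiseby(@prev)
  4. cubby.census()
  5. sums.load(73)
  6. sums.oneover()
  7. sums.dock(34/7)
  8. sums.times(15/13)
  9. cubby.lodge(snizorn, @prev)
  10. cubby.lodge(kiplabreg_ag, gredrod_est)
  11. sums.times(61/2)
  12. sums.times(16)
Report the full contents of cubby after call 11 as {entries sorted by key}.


Answer: {kiplabreg_ag=gredrod_est, slubeg=zupe, snizorn=-37125/6643}

Derivation:
;; 1. chron.markday(d=1931-07-05) -> 1931-07-05
;; 2. sums.raiseby(x=45) -> 45
;; 3. sums.raiseby(x=@prev) -> 90
;; 4. cubby.census() -> 1
;; 5. sums.load(x=73) -> 73
;; 6. sums.oneover() -> 1/73
;; 7. sums.dock(x=34/7) -> -2475/511
;; 8. sums.times(x=15/13) -> -37125/6643
;; 9. cubby.lodge(k=snizorn, v=@prev) -> nil
;; 10. cubby.lodge(k=kiplabreg_ag, v=gredrod_est) -> nil
;; 11. sums.times(x=61/2) -> -2264625/13286
;; 12. sums.times(x=16) -> -18117000/6643


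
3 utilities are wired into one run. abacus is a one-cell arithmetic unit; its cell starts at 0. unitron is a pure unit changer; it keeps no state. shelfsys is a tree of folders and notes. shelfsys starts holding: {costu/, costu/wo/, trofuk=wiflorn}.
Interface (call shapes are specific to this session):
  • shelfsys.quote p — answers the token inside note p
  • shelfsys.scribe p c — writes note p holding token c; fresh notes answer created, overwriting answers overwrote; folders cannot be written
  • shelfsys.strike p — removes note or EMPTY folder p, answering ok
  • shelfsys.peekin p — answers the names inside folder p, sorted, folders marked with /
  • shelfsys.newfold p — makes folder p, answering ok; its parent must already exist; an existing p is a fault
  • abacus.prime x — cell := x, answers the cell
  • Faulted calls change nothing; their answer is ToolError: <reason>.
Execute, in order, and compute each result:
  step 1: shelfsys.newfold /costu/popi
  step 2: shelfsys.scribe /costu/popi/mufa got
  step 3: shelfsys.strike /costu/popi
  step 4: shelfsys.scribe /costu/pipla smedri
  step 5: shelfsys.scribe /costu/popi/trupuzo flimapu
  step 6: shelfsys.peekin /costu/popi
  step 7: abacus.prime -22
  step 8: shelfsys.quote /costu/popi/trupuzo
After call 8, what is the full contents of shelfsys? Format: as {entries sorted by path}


Answer: {costu/, costu/pipla=smedri, costu/popi/, costu/popi/mufa=got, costu/popi/trupuzo=flimapu, costu/wo/, trofuk=wiflorn}

Derivation:
Act: newfold[p→/costu/popi]
Obs: ok
Act: scribe[p→/costu/popi/mufa; c→got]
Obs: created
Act: strike[p→/costu/popi]
Obs: ToolError: not empty
Act: scribe[p→/costu/pipla; c→smedri]
Obs: created
Act: scribe[p→/costu/popi/trupuzo; c→flimapu]
Obs: created
Act: peekin[p→/costu/popi]
Obs: [mufa, trupuzo]
Act: prime[x→-22]
Obs: -22
Act: quote[p→/costu/popi/trupuzo]
Obs: flimapu


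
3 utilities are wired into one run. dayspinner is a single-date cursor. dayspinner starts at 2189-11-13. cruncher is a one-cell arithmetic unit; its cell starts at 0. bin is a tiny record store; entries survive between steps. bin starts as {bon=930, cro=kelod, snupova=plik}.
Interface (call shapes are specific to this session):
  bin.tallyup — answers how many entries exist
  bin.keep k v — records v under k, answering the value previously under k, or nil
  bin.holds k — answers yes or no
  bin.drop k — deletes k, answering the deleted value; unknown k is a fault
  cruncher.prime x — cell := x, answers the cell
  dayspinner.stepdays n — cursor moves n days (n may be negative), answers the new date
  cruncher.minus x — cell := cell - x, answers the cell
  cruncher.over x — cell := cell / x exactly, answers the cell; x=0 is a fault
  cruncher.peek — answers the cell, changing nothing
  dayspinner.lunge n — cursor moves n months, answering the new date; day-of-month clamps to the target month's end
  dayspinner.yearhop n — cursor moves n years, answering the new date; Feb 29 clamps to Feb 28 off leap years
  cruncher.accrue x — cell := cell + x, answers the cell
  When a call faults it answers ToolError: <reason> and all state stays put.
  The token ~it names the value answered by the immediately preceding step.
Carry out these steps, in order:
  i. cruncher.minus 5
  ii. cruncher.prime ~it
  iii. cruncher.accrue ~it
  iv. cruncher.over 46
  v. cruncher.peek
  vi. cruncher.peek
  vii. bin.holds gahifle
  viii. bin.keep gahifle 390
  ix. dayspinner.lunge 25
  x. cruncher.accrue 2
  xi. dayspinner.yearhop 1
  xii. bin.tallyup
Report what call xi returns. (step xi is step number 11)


Answer: 2192-12-13

Derivation:
Step: cruncher.minus[x→5]
Result: -5
Step: cruncher.prime[x→~it]
Result: -5
Step: cruncher.accrue[x→~it]
Result: -10
Step: cruncher.over[x→46]
Result: -5/23
Step: cruncher.peek[]
Result: -5/23
Step: cruncher.peek[]
Result: -5/23
Step: bin.holds[k→gahifle]
Result: no
Step: bin.keep[k→gahifle; v→390]
Result: nil
Step: dayspinner.lunge[n→25]
Result: 2191-12-13
Step: cruncher.accrue[x→2]
Result: 41/23
Step: dayspinner.yearhop[n→1]
Result: 2192-12-13
Step: bin.tallyup[]
Result: 4


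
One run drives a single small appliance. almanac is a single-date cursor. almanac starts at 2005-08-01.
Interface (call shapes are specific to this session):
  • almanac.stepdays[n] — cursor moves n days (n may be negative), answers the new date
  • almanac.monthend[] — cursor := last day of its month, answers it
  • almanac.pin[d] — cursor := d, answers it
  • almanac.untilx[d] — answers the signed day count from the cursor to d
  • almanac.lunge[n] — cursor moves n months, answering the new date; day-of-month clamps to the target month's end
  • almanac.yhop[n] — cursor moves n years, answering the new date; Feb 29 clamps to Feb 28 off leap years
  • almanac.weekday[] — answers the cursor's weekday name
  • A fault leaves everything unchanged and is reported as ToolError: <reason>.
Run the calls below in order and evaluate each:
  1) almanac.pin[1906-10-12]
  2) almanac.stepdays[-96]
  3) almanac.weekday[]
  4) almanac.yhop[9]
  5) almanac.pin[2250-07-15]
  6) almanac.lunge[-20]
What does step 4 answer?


Do: pin[d→1906-10-12]
See: 1906-10-12
Do: stepdays[n→-96]
See: 1906-07-08
Do: weekday[]
See: Sunday
Do: yhop[n→9]
See: 1915-07-08
Do: pin[d→2250-07-15]
See: 2250-07-15
Do: lunge[n→-20]
See: 2248-11-15

Answer: 1915-07-08


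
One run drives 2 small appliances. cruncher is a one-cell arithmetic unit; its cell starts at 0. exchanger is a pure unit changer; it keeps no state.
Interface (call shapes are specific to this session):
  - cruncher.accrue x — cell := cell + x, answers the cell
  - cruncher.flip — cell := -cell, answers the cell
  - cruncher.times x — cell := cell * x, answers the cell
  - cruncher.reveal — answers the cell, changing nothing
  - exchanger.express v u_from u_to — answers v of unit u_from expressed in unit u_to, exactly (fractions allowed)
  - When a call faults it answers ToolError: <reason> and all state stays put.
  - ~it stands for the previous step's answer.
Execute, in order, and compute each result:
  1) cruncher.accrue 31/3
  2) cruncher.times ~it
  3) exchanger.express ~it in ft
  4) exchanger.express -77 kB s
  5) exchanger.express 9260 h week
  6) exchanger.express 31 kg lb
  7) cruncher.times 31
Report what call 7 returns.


Invoking accrue on x='31/3', and see 31/3.
I run times on x='~it', yielding 961/9.
Calling express on v='~it', u_from='in', u_to='ft', and get 961/108.
Next I call express on v='-77', u_from='kB', u_to='s', → ToolError: incompatible units.
Calling express on v='9260', u_from='h', u_to='week', yielding 2315/42.
I try express on v='31', u_from='kg', u_to='lb', and observe 3100000000/45359237.
I use times on x='31', giving 29791/9.

Answer: 29791/9


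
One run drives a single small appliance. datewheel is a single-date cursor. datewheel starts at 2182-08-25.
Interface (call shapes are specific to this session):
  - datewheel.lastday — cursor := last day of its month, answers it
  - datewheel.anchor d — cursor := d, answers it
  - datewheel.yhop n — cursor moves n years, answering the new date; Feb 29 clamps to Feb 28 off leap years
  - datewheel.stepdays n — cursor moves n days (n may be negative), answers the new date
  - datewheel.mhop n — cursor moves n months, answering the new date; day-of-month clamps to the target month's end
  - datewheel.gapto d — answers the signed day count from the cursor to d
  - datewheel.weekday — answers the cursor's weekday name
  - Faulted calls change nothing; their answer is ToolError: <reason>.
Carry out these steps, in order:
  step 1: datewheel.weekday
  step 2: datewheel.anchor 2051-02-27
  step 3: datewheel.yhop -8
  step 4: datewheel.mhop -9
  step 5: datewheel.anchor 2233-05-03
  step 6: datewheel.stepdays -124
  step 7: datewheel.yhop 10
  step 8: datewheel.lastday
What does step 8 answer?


Answer: 2242-12-31

Derivation:
Step: weekday[]
Result: Sunday
Step: anchor[2051-02-27]
Result: 2051-02-27
Step: yhop[-8]
Result: 2043-02-27
Step: mhop[-9]
Result: 2042-05-27
Step: anchor[2233-05-03]
Result: 2233-05-03
Step: stepdays[-124]
Result: 2232-12-30
Step: yhop[10]
Result: 2242-12-30
Step: lastday[]
Result: 2242-12-31


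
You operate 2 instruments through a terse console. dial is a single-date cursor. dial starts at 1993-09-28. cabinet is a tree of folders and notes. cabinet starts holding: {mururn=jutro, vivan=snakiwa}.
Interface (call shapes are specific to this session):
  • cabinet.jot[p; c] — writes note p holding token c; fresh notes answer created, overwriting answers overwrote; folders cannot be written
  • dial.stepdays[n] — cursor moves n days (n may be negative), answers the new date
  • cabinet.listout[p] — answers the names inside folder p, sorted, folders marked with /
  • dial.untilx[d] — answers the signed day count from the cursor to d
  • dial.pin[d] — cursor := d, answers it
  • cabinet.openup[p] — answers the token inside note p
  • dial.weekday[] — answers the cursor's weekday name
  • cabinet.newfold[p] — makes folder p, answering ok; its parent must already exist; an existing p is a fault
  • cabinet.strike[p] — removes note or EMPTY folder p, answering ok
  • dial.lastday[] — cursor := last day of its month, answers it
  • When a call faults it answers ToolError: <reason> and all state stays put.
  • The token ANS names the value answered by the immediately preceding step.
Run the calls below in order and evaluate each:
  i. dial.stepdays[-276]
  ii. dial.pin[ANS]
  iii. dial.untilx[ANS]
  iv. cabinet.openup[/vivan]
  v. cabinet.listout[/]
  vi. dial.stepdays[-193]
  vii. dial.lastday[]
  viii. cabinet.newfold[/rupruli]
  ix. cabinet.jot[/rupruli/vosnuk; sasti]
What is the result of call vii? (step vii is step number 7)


Answer: 1992-06-30

Derivation:
[in] stepdays n=-276
= 1992-12-26
[in] pin d=ANS
= 1992-12-26
[in] untilx d=ANS
= 0
[in] openup p=/vivan
= snakiwa
[in] listout p=/
= [mururn, vivan]
[in] stepdays n=-193
= 1992-06-16
[in] lastday
= 1992-06-30
[in] newfold p=/rupruli
= ok
[in] jot p=/rupruli/vosnuk c=sasti
= created


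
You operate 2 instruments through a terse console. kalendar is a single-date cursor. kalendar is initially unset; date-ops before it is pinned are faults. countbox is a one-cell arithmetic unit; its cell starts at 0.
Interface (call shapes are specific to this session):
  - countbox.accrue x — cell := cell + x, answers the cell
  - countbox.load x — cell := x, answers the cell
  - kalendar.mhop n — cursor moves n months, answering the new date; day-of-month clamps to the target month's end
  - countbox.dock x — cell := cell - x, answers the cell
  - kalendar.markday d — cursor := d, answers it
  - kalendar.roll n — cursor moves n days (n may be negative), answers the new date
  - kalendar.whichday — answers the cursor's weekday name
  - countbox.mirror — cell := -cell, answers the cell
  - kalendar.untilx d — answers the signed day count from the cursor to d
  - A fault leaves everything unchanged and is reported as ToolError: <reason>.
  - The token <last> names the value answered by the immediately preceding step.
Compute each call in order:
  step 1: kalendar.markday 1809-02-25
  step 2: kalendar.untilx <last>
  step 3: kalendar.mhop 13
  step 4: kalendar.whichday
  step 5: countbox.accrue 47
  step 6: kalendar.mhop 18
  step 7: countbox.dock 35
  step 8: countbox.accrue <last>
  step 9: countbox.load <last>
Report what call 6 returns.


Do: kalendar.markday[d=1809-02-25]
See: 1809-02-25
Do: kalendar.untilx[d=<last>]
See: 0
Do: kalendar.mhop[n=13]
See: 1810-03-25
Do: kalendar.whichday[]
See: Sunday
Do: countbox.accrue[x=47]
See: 47
Do: kalendar.mhop[n=18]
See: 1811-09-25
Do: countbox.dock[x=35]
See: 12
Do: countbox.accrue[x=<last>]
See: 24
Do: countbox.load[x=<last>]
See: 24

Answer: 1811-09-25


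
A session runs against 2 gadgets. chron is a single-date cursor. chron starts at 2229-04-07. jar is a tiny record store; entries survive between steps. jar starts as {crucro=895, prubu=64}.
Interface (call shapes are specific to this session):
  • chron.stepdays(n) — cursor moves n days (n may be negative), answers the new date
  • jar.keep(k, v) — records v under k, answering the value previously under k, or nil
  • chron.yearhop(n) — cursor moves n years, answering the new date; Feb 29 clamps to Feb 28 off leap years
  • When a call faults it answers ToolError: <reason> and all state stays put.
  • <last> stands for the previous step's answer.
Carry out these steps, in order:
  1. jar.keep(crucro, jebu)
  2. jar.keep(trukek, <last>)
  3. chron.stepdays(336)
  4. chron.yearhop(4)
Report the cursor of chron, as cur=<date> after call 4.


Answer: cur=2234-03-09

Derivation:
~$ jar.keep k=crucro v=jebu
  895
~$ jar.keep k=trukek v=<last>
  nil
~$ chron.stepdays n=336
  2230-03-09
~$ chron.yearhop n=4
  2234-03-09
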